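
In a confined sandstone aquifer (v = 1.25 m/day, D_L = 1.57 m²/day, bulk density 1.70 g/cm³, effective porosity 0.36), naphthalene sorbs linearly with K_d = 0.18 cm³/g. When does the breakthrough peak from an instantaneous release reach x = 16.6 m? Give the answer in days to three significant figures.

22.8 days

Retardation factor R = 1 + ρ_b·K_d/n = 1 + 1.70 × 0.18/0.36 = 1.850.
Sorption retards both mechanisms: v_R = v/R = 0.6757 m/day, D_R = D/R = 0.8486 m²/day.
Peak time from v_R²t² + 2D_R t − x² = 0: t = (√(D_R² + v_R²x²) − D_R)/v_R².
√(D_R² + v_R²x²) = √(0.8486² + 0.6757² × 16.6²) = 11.25; v_R² = 0.4566.
t = (11.25 − 0.8486)/0.4566 = 22.8 days.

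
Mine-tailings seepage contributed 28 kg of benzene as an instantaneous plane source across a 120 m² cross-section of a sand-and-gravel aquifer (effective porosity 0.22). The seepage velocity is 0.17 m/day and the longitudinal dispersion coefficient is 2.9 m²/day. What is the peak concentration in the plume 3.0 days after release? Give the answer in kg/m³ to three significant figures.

0.101 kg/m³

The peak of an instantaneous 1D plume sits at x = vt; there the Gaussian factor is 1 and C_max = M/(n_e·A·√(4πDt)), where n_e·A is the pore area the mass is dissolved in.
√(4πDt) = √(4π × 2.9 × 3.0) = 10.46 m, so C_max = 28/(0.22 × 120 × 10.46) = 0.101 kg/m³.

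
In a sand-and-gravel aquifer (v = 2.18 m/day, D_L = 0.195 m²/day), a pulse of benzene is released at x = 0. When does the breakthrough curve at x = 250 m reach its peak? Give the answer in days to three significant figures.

For the 1D instantaneous-source solution, setting ∂C/∂t = 0 at fixed x gives v²t² + 2Dt − x² = 0, so t = (√(D² + v²x²) − D)/v².
√(D² + v²x²) = √(0.195² + 2.18² × 250²) = 545.0; v² = 4.7524.
t = (545.0 − 0.195)/4.7524 = 115 days (vs. the pure-advection estimate x/v = 115 d).

115 days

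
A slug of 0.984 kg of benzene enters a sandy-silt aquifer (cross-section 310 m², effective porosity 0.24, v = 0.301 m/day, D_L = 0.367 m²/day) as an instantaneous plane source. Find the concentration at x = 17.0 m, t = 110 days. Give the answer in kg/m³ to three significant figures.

For an instantaneous plane source, C(x,t) = M/(n_e·A·√(4πDt)) · exp(−(x−vt)²/(4Dt)), with n_e·A the pore (flow) area.
Plume center vt = 0.301 × 110 = 33.11 m, so the well at 17.0 m is 16.11 m upgradient of the peak.
√(4πDt) = 22.52 m, giving peak height M/(n_e·A·√(4πDt)) = 0.984/(0.24 × 310 × 22.52) = 0.0005873 kg/m³.
(x−vt)²/(4Dt) = (-16.11)²/(4 × 0.367 × 110) = 1.607; exp(−1.607) = 0.2005.
C = 0.0005873 × 0.2005 = 0.000118 kg/m³.

0.000118 kg/m³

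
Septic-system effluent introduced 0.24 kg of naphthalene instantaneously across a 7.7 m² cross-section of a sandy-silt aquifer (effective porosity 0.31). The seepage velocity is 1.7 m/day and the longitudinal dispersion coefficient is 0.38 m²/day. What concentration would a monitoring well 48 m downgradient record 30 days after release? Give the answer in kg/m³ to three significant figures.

0.00690 kg/m³

For an instantaneous plane source, C(x,t) = M/(n_e·A·√(4πDt)) · exp(−(x−vt)²/(4Dt)), with n_e·A the pore (flow) area.
Plume center vt = 1.7 × 30 = 51 m, so the well at 48 m is 3 m upgradient of the peak.
√(4πDt) = 11.97 m, giving peak height M/(n_e·A·√(4πDt)) = 0.24/(0.31 × 7.7 × 11.97) = 0.008400 kg/m³.
(x−vt)²/(4Dt) = (-3)²/(4 × 0.38 × 30) = 0.1974; exp(−0.1974) = 0.8209.
C = 0.008400 × 0.8209 = 0.00690 kg/m³.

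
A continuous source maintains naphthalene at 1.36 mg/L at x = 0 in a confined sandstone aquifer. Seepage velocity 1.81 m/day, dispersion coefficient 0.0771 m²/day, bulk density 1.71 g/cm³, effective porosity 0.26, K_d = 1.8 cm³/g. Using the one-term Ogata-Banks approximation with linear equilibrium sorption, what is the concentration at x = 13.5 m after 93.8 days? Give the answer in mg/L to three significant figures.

0.541 mg/L

Retardation factor R = 1 + ρ_b·K_d/n = 1 + 1.71 × 1.8/0.26 = 12.84.
Sorption retards both mechanisms: v_R = v/R = 0.1410 m/day, D_R = D/R = 0.006005 m²/day.
v_R·t = 0.1410 × 93.8 = 13.2258 m; 2√(D_R t) = 1.501 m; argument = (13.5 − 13.2258)/1.501 = 0.1827.
C = C₀ × ½·erfc(0.1827) = 1.36 × 0.3981 = 0.541 mg/L.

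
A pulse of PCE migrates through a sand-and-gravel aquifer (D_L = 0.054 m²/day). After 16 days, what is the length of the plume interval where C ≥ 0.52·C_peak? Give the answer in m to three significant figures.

The plume is Gaussian with σ = √(2Dt) = √(2 × 0.054 × 16) = 1.315 m.
C/C_peak = exp(−Δx²/(2σ²)) = 0.52 ⇒ Δx = σ·√(−2 ln 0.52) = 1.315 × 1.144 = 1.504 m.
Width = 2Δx = 3.01 m.

3.01 m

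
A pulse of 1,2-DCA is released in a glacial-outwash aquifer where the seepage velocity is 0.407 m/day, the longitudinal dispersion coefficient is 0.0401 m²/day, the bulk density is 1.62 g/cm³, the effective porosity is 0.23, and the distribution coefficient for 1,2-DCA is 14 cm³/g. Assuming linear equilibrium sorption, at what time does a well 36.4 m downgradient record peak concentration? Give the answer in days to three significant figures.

Retardation factor R = 1 + ρ_b·K_d/n = 1 + 1.62 × 14/0.23 = 99.61.
Sorption retards both mechanisms: v_R = v/R = 0.004086 m/day, D_R = D/R = 0.0004026 m²/day.
Peak time from v_R²t² + 2D_R t − x² = 0: t = (√(D_R² + v_R²x²) − D_R)/v_R².
√(D_R² + v_R²x²) = √(0.0004026² + 0.004086² × 36.4²) = 0.1487; v_R² = 1.670e-05.
t = (0.1487 − 0.0004026)/1.670e-05 = 8880 days.

8880 days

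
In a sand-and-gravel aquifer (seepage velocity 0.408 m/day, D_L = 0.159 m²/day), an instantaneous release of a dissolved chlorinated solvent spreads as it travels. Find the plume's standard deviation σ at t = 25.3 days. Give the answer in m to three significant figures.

Dispersive spreading gives a Gaussian with σ² = 2Dt; advection only shifts the center.
σ = √(2 × 0.159 × 25.3) = 2.84 m.

2.84 m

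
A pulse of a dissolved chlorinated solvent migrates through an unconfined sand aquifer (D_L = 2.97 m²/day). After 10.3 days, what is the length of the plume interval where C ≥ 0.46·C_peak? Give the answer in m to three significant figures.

19.5 m

The plume is Gaussian with σ = √(2Dt) = √(2 × 2.97 × 10.3) = 7.822 m.
C/C_peak = exp(−Δx²/(2σ²)) = 0.46 ⇒ Δx = σ·√(−2 ln 0.46) = 7.822 × 1.246 = 9.746 m.
Width = 2Δx = 19.5 m.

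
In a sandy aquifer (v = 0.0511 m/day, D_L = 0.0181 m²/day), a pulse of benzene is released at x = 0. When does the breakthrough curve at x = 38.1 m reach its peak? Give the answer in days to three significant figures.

739 days

For the 1D instantaneous-source solution, setting ∂C/∂t = 0 at fixed x gives v²t² + 2Dt − x² = 0, so t = (√(D² + v²x²) − D)/v².
√(D² + v²x²) = √(0.0181² + 0.0511² × 38.1²) = 1.947; v² = 0.00261121.
t = (1.947 − 0.0181)/0.00261121 = 739 days (vs. the pure-advection estimate x/v = 746 d).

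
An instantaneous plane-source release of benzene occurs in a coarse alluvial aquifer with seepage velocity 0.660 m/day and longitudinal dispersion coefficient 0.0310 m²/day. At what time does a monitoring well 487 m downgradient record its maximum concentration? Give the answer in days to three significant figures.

738 days

For the 1D instantaneous-source solution, setting ∂C/∂t = 0 at fixed x gives v²t² + 2Dt − x² = 0, so t = (√(D² + v²x²) − D)/v².
√(D² + v²x²) = √(0.0310² + 0.660² × 487²) = 321.4; v² = 0.4356.
t = (321.4 − 0.0310)/0.4356 = 738 days (vs. the pure-advection estimate x/v = 738 d).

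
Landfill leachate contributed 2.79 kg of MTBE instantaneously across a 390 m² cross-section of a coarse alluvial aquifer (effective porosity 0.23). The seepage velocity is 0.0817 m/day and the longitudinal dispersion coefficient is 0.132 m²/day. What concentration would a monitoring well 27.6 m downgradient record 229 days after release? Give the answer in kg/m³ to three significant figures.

For an instantaneous plane source, C(x,t) = M/(n_e·A·√(4πDt)) · exp(−(x−vt)²/(4Dt)), with n_e·A the pore (flow) area.
Plume center vt = 0.0817 × 229 = 18.7093 m, so the well at 27.6 m is 8.8907 m downgradient of the peak.
√(4πDt) = 19.49 m, giving peak height M/(n_e·A·√(4πDt)) = 2.79/(0.23 × 390 × 19.49) = 0.001596 kg/m³.
(x−vt)²/(4Dt) = (8.8907)²/(4 × 0.132 × 229) = 0.6537; exp(−0.6537) = 0.5201.
C = 0.001596 × 0.5201 = 0.000830 kg/m³.

0.000830 kg/m³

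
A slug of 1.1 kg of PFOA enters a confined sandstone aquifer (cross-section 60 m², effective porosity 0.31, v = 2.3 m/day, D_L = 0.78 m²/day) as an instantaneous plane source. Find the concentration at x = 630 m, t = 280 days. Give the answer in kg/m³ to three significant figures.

0.000902 kg/m³

For an instantaneous plane source, C(x,t) = M/(n_e·A·√(4πDt)) · exp(−(x−vt)²/(4Dt)), with n_e·A the pore (flow) area.
Plume center vt = 2.3 × 280 = 644 m, so the well at 630 m is 14 m upgradient of the peak.
√(4πDt) = 52.39 m, giving peak height M/(n_e·A·√(4πDt)) = 1.1/(0.31 × 60 × 52.39) = 0.001129 kg/m³.
(x−vt)²/(4Dt) = (-14)²/(4 × 0.78 × 280) = 0.2244; exp(−0.2244) = 0.7990.
C = 0.001129 × 0.7990 = 0.000902 kg/m³.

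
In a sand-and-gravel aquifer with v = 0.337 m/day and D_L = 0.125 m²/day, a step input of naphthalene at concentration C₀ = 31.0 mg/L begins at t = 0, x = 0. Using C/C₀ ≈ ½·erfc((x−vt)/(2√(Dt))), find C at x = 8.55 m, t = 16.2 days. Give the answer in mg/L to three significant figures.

For a continuous step input, C/C₀ ≈ ½·erfc((x−vt)/(2√(Dt))).
vt = 0.337 × 16.2 = 5.4594 m and 2√(Dt) = 2√(0.125 × 16.2) = 2.846 m.
Argument (x−vt)/(2√(Dt)) = (8.55 − 5.4594)/2.846 = 1.086; ½·erfc(1.086) = 0.06229.
C = 31.0 × 0.06229 = 1.93 mg/L.

1.93 mg/L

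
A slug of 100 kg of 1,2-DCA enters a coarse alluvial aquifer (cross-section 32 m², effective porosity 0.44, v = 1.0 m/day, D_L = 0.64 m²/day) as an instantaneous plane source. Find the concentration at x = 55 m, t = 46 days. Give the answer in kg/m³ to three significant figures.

0.186 kg/m³

For an instantaneous plane source, C(x,t) = M/(n_e·A·√(4πDt)) · exp(−(x−vt)²/(4Dt)), with n_e·A the pore (flow) area.
Plume center vt = 1.0 × 46 = 46 m, so the well at 55 m is 9 m downgradient of the peak.
√(4πDt) = 19.23 m, giving peak height M/(n_e·A·√(4πDt)) = 100/(0.44 × 32 × 19.23) = 0.3693 kg/m³.
(x−vt)²/(4Dt) = (9)²/(4 × 0.64 × 46) = 0.6878; exp(−0.6878) = 0.5027.
C = 0.3693 × 0.5027 = 0.186 kg/m³.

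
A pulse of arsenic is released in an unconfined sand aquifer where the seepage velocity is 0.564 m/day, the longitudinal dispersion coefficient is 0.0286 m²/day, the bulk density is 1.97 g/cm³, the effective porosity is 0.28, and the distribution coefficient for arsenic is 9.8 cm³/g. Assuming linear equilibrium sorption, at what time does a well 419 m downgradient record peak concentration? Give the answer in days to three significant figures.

52000 days

Retardation factor R = 1 + ρ_b·K_d/n = 1 + 1.97 × 9.8/0.28 = 69.95.
Sorption retards both mechanisms: v_R = v/R = 0.008063 m/day, D_R = D/R = 0.0004089 m²/day.
Peak time from v_R²t² + 2D_R t − x² = 0: t = (√(D_R² + v_R²x²) − D_R)/v_R².
√(D_R² + v_R²x²) = √(0.0004089² + 0.008063² × 419²) = 3.378; v_R² = 6.501e-05.
t = (3.378 − 0.0004089)/6.501e-05 = 52000 days.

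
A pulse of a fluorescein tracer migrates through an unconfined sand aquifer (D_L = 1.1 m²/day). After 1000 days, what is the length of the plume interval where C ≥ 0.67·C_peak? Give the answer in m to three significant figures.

The plume is Gaussian with σ = √(2Dt) = √(2 × 1.1 × 1000) = 46.90 m.
C/C_peak = exp(−Δx²/(2σ²)) = 0.67 ⇒ Δx = σ·√(−2 ln 0.67) = 46.90 × 0.8950 = 41.98 m.
Width = 2Δx = 84.0 m.

84.0 m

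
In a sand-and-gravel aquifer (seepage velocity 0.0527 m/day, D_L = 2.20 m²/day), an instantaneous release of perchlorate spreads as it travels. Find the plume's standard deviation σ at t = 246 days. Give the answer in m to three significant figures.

Dispersive spreading gives a Gaussian with σ² = 2Dt; advection only shifts the center.
σ = √(2 × 2.20 × 246) = 32.9 m.

32.9 m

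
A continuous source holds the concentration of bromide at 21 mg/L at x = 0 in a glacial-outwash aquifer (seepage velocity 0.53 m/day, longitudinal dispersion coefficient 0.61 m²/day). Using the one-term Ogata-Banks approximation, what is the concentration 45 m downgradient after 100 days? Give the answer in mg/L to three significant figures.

16.1 mg/L

For a continuous step input, C/C₀ ≈ ½·erfc((x−vt)/(2√(Dt))).
vt = 0.53 × 100 = 53 m and 2√(Dt) = 2√(0.61 × 100) = 15.62 m.
Argument (x−vt)/(2√(Dt)) = (45 − 53)/15.62 = -0.5122; ½·erfc(-0.5122) = 0.7656.
C = 21 × 0.7656 = 16.1 mg/L.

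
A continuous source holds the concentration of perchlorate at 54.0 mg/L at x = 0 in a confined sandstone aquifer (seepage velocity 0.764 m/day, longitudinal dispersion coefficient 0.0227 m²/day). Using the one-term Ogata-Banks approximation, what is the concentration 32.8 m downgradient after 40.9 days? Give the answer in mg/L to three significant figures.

6.87 mg/L

For a continuous step input, C/C₀ ≈ ½·erfc((x−vt)/(2√(Dt))).
vt = 0.764 × 40.9 = 31.2476 m and 2√(Dt) = 2√(0.0227 × 40.9) = 1.927 m.
Argument (x−vt)/(2√(Dt)) = (32.8 − 31.2476)/1.927 = 0.8056; ½·erfc(0.8056) = 0.1273.
C = 54.0 × 0.1273 = 6.87 mg/L.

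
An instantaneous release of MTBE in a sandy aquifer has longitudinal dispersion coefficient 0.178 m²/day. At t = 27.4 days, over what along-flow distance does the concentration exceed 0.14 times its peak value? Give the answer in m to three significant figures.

12.4 m

The plume is Gaussian with σ = √(2Dt) = √(2 × 0.178 × 27.4) = 3.123 m.
C/C_peak = exp(−Δx²/(2σ²)) = 0.14 ⇒ Δx = σ·√(−2 ln 0.14) = 3.123 × 1.983 = 6.193 m.
Width = 2Δx = 12.4 m.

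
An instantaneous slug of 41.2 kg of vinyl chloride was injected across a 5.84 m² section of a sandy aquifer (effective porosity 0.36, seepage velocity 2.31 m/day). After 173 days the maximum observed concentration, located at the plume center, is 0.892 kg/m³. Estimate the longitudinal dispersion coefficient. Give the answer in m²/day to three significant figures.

0.222 m²/day

At the plume center C_max = M/(n_e·A·√(4πDt)), so D = M²/(4πt·(n_e·A·C_max)²).
n_e·A·C_max = 0.36 × 5.84 × 0.892 = 1.875 kg/m.
D = 41.2²/(4π × 173 × 1.875²) = 0.222 m²/day.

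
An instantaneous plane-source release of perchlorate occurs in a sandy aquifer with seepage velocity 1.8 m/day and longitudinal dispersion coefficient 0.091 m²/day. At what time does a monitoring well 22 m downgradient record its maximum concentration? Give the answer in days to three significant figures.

12.2 days

For the 1D instantaneous-source solution, setting ∂C/∂t = 0 at fixed x gives v²t² + 2Dt − x² = 0, so t = (√(D² + v²x²) − D)/v².
√(D² + v²x²) = √(0.091² + 1.8² × 22²) = 39.60; v² = 3.24.
t = (39.60 − 0.091)/3.24 = 12.2 days (vs. the pure-advection estimate x/v = 12.2 d).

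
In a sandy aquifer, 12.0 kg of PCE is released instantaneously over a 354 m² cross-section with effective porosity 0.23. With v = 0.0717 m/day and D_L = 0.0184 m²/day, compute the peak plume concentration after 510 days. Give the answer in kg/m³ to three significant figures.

The peak of an instantaneous 1D plume sits at x = vt; there the Gaussian factor is 1 and C_max = M/(n_e·A·√(4πDt)), where n_e·A is the pore area the mass is dissolved in.
√(4πDt) = √(4π × 0.0184 × 510) = 10.86 m, so C_max = 12.0/(0.23 × 354 × 10.86) = 0.0136 kg/m³.

0.0136 kg/m³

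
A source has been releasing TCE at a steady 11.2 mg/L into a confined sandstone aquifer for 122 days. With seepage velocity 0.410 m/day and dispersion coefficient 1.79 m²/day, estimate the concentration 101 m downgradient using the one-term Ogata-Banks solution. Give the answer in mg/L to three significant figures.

For a continuous step input, C/C₀ ≈ ½·erfc((x−vt)/(2√(Dt))).
vt = 0.410 × 122 = 50.02 m and 2√(Dt) = 2√(1.79 × 122) = 29.56 m.
Argument (x−vt)/(2√(Dt)) = (101 − 50.02)/29.56 = 1.725; ½·erfc(1.725) = 0.007353.
C = 11.2 × 0.007353 = 0.0824 mg/L.

0.0824 mg/L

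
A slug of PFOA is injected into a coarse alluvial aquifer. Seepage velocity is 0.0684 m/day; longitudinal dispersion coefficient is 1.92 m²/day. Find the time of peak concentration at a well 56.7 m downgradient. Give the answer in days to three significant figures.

515 days

For the 1D instantaneous-source solution, setting ∂C/∂t = 0 at fixed x gives v²t² + 2Dt − x² = 0, so t = (√(D² + v²x²) − D)/v².
√(D² + v²x²) = √(1.92² + 0.0684² × 56.7²) = 4.328; v² = 0.00467856.
t = (4.328 − 1.92)/0.00467856 = 515 days (vs. the pure-advection estimate x/v = 829 d).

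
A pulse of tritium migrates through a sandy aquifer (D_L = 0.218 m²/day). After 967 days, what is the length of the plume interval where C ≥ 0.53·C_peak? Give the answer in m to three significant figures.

The plume is Gaussian with σ = √(2Dt) = √(2 × 0.218 × 967) = 20.53 m.
C/C_peak = exp(−Δx²/(2σ²)) = 0.53 ⇒ Δx = σ·√(−2 ln 0.53) = 20.53 × 1.127 = 23.14 m.
Width = 2Δx = 46.3 m.

46.3 m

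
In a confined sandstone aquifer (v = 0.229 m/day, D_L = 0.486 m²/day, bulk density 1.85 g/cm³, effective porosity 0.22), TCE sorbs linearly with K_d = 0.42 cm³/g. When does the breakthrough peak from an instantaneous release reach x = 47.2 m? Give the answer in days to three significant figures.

Retardation factor R = 1 + ρ_b·K_d/n = 1 + 1.85 × 0.42/0.22 = 4.532.
Sorption retards both mechanisms: v_R = v/R = 0.05053 m/day, D_R = D/R = 0.1072 m²/day.
Peak time from v_R²t² + 2D_R t − x² = 0: t = (√(D_R² + v_R²x²) − D_R)/v_R².
√(D_R² + v_R²x²) = √(0.1072² + 0.05053² × 47.2²) = 2.387; v_R² = 0.002553.
t = (2.387 − 0.1072)/0.002553 = 893 days.

893 days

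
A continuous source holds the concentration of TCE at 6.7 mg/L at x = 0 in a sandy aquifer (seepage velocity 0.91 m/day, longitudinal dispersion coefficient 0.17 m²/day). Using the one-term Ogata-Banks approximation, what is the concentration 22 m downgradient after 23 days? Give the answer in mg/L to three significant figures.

2.35 mg/L

For a continuous step input, C/C₀ ≈ ½·erfc((x−vt)/(2√(Dt))).
vt = 0.91 × 23 = 20.93 m and 2√(Dt) = 2√(0.17 × 23) = 3.955 m.
Argument (x−vt)/(2√(Dt)) = (22 − 20.93)/3.955 = 0.2705; ½·erfc(0.2705) = 0.3510.
C = 6.7 × 0.3510 = 2.35 mg/L.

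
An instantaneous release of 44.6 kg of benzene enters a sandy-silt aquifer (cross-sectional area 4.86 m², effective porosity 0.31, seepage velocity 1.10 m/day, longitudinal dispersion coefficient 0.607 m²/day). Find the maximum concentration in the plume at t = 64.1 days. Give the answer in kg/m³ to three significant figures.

The peak of an instantaneous 1D plume sits at x = vt; there the Gaussian factor is 1 and C_max = M/(n_e·A·√(4πDt)), where n_e·A is the pore area the mass is dissolved in.
√(4πDt) = √(4π × 0.607 × 64.1) = 22.11 m, so C_max = 44.6/(0.31 × 4.86 × 22.11) = 1.34 kg/m³.

1.34 kg/m³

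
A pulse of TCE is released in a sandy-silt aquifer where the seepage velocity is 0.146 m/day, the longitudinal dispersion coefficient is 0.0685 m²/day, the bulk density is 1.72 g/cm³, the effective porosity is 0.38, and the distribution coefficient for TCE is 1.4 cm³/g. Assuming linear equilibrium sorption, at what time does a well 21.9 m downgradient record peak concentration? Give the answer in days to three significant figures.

1080 days

Retardation factor R = 1 + ρ_b·K_d/n = 1 + 1.72 × 1.4/0.38 = 7.337.
Sorption retards both mechanisms: v_R = v/R = 0.01990 m/day, D_R = D/R = 0.009336 m²/day.
Peak time from v_R²t² + 2D_R t − x² = 0: t = (√(D_R² + v_R²x²) − D_R)/v_R².
√(D_R² + v_R²x²) = √(0.009336² + 0.01990² × 21.9²) = 0.4359; v_R² = 0.0003960.
t = (0.4359 − 0.009336)/0.0003960 = 1080 days.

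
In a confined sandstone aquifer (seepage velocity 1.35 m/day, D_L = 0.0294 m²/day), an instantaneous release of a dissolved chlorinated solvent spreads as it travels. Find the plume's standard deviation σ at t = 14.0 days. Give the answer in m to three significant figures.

Dispersive spreading gives a Gaussian with σ² = 2Dt; advection only shifts the center.
σ = √(2 × 0.0294 × 14.0) = 0.907 m.

0.907 m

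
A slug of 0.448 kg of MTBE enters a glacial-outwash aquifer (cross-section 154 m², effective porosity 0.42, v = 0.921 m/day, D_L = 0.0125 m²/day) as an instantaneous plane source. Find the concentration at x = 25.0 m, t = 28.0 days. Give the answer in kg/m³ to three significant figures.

0.00212 kg/m³

For an instantaneous plane source, C(x,t) = M/(n_e·A·√(4πDt)) · exp(−(x−vt)²/(4Dt)), with n_e·A the pore (flow) area.
Plume center vt = 0.921 × 28.0 = 25.788 m, so the well at 25.0 m is 0.788 m upgradient of the peak.
√(4πDt) = 2.097 m, giving peak height M/(n_e·A·√(4πDt)) = 0.448/(0.42 × 154 × 2.097) = 0.003303 kg/m³.
(x−vt)²/(4Dt) = (-0.788)²/(4 × 0.0125 × 28.0) = 0.4435; exp(−0.4435) = 0.6418.
C = 0.003303 × 0.6418 = 0.00212 kg/m³.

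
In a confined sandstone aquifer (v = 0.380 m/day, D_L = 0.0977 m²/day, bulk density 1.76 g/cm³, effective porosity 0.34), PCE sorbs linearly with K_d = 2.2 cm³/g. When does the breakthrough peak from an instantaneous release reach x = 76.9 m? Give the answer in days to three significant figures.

2500 days

Retardation factor R = 1 + ρ_b·K_d/n = 1 + 1.76 × 2.2/0.34 = 12.39.
Sorption retards both mechanisms: v_R = v/R = 0.03067 m/day, D_R = D/R = 0.007885 m²/day.
Peak time from v_R²t² + 2D_R t − x² = 0: t = (√(D_R² + v_R²x²) − D_R)/v_R².
√(D_R² + v_R²x²) = √(0.007885² + 0.03067² × 76.9²) = 2.359; v_R² = 0.0009406.
t = (2.359 − 0.007885)/0.0009406 = 2500 days.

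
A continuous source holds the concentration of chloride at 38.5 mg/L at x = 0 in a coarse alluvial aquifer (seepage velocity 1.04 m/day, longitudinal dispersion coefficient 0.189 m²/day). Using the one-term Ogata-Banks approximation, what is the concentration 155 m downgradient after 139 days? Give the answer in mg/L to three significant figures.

For a continuous step input, C/C₀ ≈ ½·erfc((x−vt)/(2√(Dt))).
vt = 1.04 × 139 = 144.56 m and 2√(Dt) = 2√(0.189 × 139) = 10.25 m.
Argument (x−vt)/(2√(Dt)) = (155 − 144.56)/10.25 = 1.019; ½·erfc(1.019) = 0.07478.
C = 38.5 × 0.07478 = 2.88 mg/L.

2.88 mg/L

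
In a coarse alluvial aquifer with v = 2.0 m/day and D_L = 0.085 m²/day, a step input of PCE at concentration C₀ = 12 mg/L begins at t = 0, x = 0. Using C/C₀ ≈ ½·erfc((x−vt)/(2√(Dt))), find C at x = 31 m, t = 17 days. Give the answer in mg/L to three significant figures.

For a continuous step input, C/C₀ ≈ ½·erfc((x−vt)/(2√(Dt))).
vt = 2.0 × 17 = 34 m and 2√(Dt) = 2√(0.085 × 17) = 2.404 m.
Argument (x−vt)/(2√(Dt)) = (31 − 34)/2.404 = -1.248; ½·erfc(-1.248) = 0.9612.
C = 12 × 0.9612 = 11.5 mg/L.

11.5 mg/L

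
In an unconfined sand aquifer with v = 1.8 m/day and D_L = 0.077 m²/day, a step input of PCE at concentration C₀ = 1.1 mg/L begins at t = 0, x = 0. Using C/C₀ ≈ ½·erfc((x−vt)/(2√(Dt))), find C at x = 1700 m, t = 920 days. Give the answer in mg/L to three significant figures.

0.000120 mg/L

For a continuous step input, C/C₀ ≈ ½·erfc((x−vt)/(2√(Dt))).
vt = 1.8 × 920 = 1656 m and 2√(Dt) = 2√(0.077 × 920) = 16.83 m.
Argument (x−vt)/(2√(Dt)) = (1700 − 1656)/16.83 = 2.614; ½·erfc(2.614) = 0.0001092.
C = 1.1 × 0.0001092 = 0.000120 mg/L.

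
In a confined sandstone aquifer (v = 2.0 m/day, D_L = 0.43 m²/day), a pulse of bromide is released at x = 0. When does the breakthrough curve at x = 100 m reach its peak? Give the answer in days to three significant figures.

For the 1D instantaneous-source solution, setting ∂C/∂t = 0 at fixed x gives v²t² + 2Dt − x² = 0, so t = (√(D² + v²x²) − D)/v².
√(D² + v²x²) = √(0.43² + 2.0² × 100²) = 200.0; v² = 4.
t = (200.0 − 0.43)/4 = 49.9 days (vs. the pure-advection estimate x/v = 50.0 d).

49.9 days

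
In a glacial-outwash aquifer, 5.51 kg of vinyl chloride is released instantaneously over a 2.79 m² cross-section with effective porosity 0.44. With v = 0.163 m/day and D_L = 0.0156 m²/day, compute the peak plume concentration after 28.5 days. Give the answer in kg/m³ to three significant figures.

The peak of an instantaneous 1D plume sits at x = vt; there the Gaussian factor is 1 and C_max = M/(n_e·A·√(4πDt)), where n_e·A is the pore area the mass is dissolved in.
√(4πDt) = √(4π × 0.0156 × 28.5) = 2.364 m, so C_max = 5.51/(0.44 × 2.79 × 2.364) = 1.90 kg/m³.

1.90 kg/m³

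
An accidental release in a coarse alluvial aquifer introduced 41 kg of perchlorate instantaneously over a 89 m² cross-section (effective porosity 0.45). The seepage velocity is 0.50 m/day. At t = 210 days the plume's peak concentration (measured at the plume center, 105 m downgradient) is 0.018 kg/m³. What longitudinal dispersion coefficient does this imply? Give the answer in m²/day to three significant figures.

At the plume center C_max = M/(n_e·A·√(4πDt)), so D = M²/(4πt·(n_e·A·C_max)²).
n_e·A·C_max = 0.45 × 89 × 0.018 = 0.7209 kg/m.
D = 41²/(4π × 210 × 0.7209²) = 1.23 m²/day.

1.23 m²/day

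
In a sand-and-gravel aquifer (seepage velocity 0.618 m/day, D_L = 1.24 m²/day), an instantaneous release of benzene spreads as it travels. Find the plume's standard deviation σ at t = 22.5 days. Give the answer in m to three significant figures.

7.47 m

Dispersive spreading gives a Gaussian with σ² = 2Dt; advection only shifts the center.
σ = √(2 × 1.24 × 22.5) = 7.47 m.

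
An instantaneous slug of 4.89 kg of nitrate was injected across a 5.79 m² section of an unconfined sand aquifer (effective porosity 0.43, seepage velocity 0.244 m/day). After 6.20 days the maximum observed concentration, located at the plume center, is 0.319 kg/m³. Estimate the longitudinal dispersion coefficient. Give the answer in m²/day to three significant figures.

At the plume center C_max = M/(n_e·A·√(4πDt)), so D = M²/(4πt·(n_e·A·C_max)²).
n_e·A·C_max = 0.43 × 5.79 × 0.319 = 0.7942 kg/m.
D = 4.89²/(4π × 6.20 × 0.7942²) = 0.487 m²/day.

0.487 m²/day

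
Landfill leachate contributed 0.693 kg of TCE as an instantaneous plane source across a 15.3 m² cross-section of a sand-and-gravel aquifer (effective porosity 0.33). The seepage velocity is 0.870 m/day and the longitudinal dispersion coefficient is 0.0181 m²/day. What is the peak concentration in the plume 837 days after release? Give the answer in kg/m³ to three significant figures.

The peak of an instantaneous 1D plume sits at x = vt; there the Gaussian factor is 1 and C_max = M/(n_e·A·√(4πDt)), where n_e·A is the pore area the mass is dissolved in.
√(4πDt) = √(4π × 0.0181 × 837) = 13.80 m, so C_max = 0.693/(0.33 × 15.3 × 13.80) = 0.00995 kg/m³.

0.00995 kg/m³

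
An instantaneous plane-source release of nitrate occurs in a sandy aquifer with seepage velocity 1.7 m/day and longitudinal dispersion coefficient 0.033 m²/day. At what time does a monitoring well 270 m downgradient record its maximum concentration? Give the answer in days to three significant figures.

For the 1D instantaneous-source solution, setting ∂C/∂t = 0 at fixed x gives v²t² + 2Dt − x² = 0, so t = (√(D² + v²x²) − D)/v².
√(D² + v²x²) = √(0.033² + 1.7² × 270²) = 459.0; v² = 2.89.
t = (459.0 − 0.033)/2.89 = 159 days (vs. the pure-advection estimate x/v = 159 d).

159 days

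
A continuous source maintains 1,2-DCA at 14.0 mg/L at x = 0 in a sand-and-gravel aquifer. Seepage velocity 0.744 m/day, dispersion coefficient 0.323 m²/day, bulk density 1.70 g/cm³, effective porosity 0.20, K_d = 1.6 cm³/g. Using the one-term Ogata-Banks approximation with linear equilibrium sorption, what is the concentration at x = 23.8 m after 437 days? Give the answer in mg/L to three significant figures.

Retardation factor R = 1 + ρ_b·K_d/n = 1 + 1.70 × 1.6/0.20 = 14.60.
Sorption retards both mechanisms: v_R = v/R = 0.05096 m/day, D_R = D/R = 0.02212 m²/day.
v_R·t = 0.05096 × 437 = 22.26952 m; 2√(D_R t) = 6.218 m; argument = (23.8 − 22.26952)/6.218 = 0.2461.
C = C₀ × ½·erfc(0.2461) = 14.0 × 0.3639 = 5.09 mg/L.

5.09 mg/L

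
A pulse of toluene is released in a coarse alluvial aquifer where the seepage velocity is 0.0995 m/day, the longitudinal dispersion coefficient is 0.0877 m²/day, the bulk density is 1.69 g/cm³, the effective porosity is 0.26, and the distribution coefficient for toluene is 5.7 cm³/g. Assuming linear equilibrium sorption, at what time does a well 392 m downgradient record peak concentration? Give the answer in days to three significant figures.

150000 days

Retardation factor R = 1 + ρ_b·K_d/n = 1 + 1.69 × 5.7/0.26 = 38.05.
Sorption retards both mechanisms: v_R = v/R = 0.002615 m/day, D_R = D/R = 0.002305 m²/day.
Peak time from v_R²t² + 2D_R t − x² = 0: t = (√(D_R² + v_R²x²) − D_R)/v_R².
√(D_R² + v_R²x²) = √(0.002305² + 0.002615² × 392²) = 1.025; v_R² = 6.838e-06.
t = (1.025 − 0.002305)/6.838e-06 = 150000 days.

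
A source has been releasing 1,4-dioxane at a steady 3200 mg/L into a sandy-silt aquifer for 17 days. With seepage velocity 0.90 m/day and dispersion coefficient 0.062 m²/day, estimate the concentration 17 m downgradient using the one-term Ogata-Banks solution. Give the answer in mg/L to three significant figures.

387 mg/L

For a continuous step input, C/C₀ ≈ ½·erfc((x−vt)/(2√(Dt))).
vt = 0.90 × 17 = 15.3 m and 2√(Dt) = 2√(0.062 × 17) = 2.053 m.
Argument (x−vt)/(2√(Dt)) = (17 − 15.3)/2.053 = 0.8281; ½·erfc(0.8281) = 0.1208.
C = 3200 × 0.1208 = 387 mg/L.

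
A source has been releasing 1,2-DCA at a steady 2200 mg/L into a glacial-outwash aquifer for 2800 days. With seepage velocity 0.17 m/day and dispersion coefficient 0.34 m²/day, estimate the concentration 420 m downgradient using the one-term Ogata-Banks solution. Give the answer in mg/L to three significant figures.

For a continuous step input, C/C₀ ≈ ½·erfc((x−vt)/(2√(Dt))).
vt = 0.17 × 2800 = 476 m and 2√(Dt) = 2√(0.34 × 2800) = 61.71 m.
Argument (x−vt)/(2√(Dt)) = (420 − 476)/61.71 = -0.9075; ½·erfc(-0.9075) = 0.9003.
C = 2200 × 0.9003 = 1980 mg/L.

1980 mg/L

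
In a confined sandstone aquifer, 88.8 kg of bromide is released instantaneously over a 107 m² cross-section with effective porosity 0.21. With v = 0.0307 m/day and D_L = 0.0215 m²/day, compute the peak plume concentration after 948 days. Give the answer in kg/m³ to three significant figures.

0.247 kg/m³

The peak of an instantaneous 1D plume sits at x = vt; there the Gaussian factor is 1 and C_max = M/(n_e·A·√(4πDt)), where n_e·A is the pore area the mass is dissolved in.
√(4πDt) = √(4π × 0.0215 × 948) = 16.00 m, so C_max = 88.8/(0.21 × 107 × 16.00) = 0.247 kg/m³.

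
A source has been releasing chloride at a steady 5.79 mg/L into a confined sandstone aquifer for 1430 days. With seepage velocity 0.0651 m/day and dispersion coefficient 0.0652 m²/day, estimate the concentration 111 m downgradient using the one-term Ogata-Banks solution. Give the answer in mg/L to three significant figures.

0.549 mg/L

For a continuous step input, C/C₀ ≈ ½·erfc((x−vt)/(2√(Dt))).
vt = 0.0651 × 1430 = 93.093 m and 2√(Dt) = 2√(0.0652 × 1430) = 19.31 m.
Argument (x−vt)/(2√(Dt)) = (111 − 93.093)/19.31 = 0.9273; ½·erfc(0.9273) = 0.09486.
C = 5.79 × 0.09486 = 0.549 mg/L.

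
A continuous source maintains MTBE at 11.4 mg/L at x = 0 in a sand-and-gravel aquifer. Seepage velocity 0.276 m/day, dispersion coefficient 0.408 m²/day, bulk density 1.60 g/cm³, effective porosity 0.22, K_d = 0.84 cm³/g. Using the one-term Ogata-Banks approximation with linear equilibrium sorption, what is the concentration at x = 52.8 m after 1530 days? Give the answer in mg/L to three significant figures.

7.87 mg/L

Retardation factor R = 1 + ρ_b·K_d/n = 1 + 1.60 × 0.84/0.22 = 7.109.
Sorption retards both mechanisms: v_R = v/R = 0.03882 m/day, D_R = D/R = 0.05739 m²/day.
v_R·t = 0.03882 × 1530 = 59.3946 m; 2√(D_R t) = 18.74 m; argument = (52.8 − 59.3946)/18.74 = -0.3519.
C = C₀ × ½·erfc(-0.3519) = 11.4 × 0.6906 = 7.87 mg/L.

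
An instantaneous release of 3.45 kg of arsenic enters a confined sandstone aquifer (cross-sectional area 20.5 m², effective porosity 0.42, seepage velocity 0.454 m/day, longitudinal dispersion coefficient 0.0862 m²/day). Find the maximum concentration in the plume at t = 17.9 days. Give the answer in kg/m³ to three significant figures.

0.0910 kg/m³

The peak of an instantaneous 1D plume sits at x = vt; there the Gaussian factor is 1 and C_max = M/(n_e·A·√(4πDt)), where n_e·A is the pore area the mass is dissolved in.
√(4πDt) = √(4π × 0.0862 × 17.9) = 4.403 m, so C_max = 3.45/(0.42 × 20.5 × 4.403) = 0.0910 kg/m³.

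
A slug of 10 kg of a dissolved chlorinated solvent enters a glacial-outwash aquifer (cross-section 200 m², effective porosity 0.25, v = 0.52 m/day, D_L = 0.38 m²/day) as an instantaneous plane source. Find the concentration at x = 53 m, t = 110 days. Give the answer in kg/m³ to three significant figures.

0.00785 kg/m³

For an instantaneous plane source, C(x,t) = M/(n_e·A·√(4πDt)) · exp(−(x−vt)²/(4Dt)), with n_e·A the pore (flow) area.
Plume center vt = 0.52 × 110 = 57.2 m, so the well at 53 m is 4.2 m upgradient of the peak.
√(4πDt) = 22.92 m, giving peak height M/(n_e·A·√(4πDt)) = 10/(0.25 × 200 × 22.92) = 0.008726 kg/m³.
(x−vt)²/(4Dt) = (-4.2)²/(4 × 0.38 × 110) = 0.1055; exp(−0.1055) = 0.8999.
C = 0.008726 × 0.8999 = 0.00785 kg/m³.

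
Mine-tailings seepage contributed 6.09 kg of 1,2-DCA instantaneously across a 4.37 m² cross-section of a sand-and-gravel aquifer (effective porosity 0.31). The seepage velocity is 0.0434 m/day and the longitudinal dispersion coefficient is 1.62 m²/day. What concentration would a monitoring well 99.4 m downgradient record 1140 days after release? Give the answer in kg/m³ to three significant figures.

0.0211 kg/m³

For an instantaneous plane source, C(x,t) = M/(n_e·A·√(4πDt)) · exp(−(x−vt)²/(4Dt)), with n_e·A the pore (flow) area.
Plume center vt = 0.0434 × 1140 = 49.476 m, so the well at 99.4 m is 49.924 m downgradient of the peak.
√(4πDt) = 152.3 m, giving peak height M/(n_e·A·√(4πDt)) = 6.09/(0.31 × 4.37 × 152.3) = 0.02952 kg/m³.
(x−vt)²/(4Dt) = (49.924)²/(4 × 1.62 × 1140) = 0.3374; exp(−0.3374) = 0.7136.
C = 0.02952 × 0.7136 = 0.0211 kg/m³.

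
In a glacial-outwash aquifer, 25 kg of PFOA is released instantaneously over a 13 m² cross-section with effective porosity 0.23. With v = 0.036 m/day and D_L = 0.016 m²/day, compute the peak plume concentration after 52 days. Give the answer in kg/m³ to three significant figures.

The peak of an instantaneous 1D plume sits at x = vt; there the Gaussian factor is 1 and C_max = M/(n_e·A·√(4πDt)), where n_e·A is the pore area the mass is dissolved in.
√(4πDt) = √(4π × 0.016 × 52) = 3.233 m, so C_max = 25/(0.23 × 13 × 3.233) = 2.59 kg/m³.

2.59 kg/m³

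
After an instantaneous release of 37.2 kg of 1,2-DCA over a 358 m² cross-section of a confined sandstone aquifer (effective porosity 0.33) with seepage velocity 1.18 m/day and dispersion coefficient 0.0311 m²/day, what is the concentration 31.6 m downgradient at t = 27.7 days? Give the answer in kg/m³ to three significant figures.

0.0680 kg/m³

For an instantaneous plane source, C(x,t) = M/(n_e·A·√(4πDt)) · exp(−(x−vt)²/(4Dt)), with n_e·A the pore (flow) area.
Plume center vt = 1.18 × 27.7 = 32.686 m, so the well at 31.6 m is 1.086 m upgradient of the peak.
√(4πDt) = 3.290 m, giving peak height M/(n_e·A·√(4πDt)) = 37.2/(0.33 × 358 × 3.290) = 0.09571 kg/m³.
(x−vt)²/(4Dt) = (-1.086)²/(4 × 0.0311 × 27.7) = 0.3423; exp(−0.3423) = 0.7101.
C = 0.09571 × 0.7101 = 0.0680 kg/m³.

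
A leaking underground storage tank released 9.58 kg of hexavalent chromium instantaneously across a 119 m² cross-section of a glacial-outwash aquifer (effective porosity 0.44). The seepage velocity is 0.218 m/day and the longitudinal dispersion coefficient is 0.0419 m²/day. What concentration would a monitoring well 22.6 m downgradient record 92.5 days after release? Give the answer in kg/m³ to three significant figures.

0.0179 kg/m³

For an instantaneous plane source, C(x,t) = M/(n_e·A·√(4πDt)) · exp(−(x−vt)²/(4Dt)), with n_e·A the pore (flow) area.
Plume center vt = 0.218 × 92.5 = 20.165 m, so the well at 22.6 m is 2.435 m downgradient of the peak.
√(4πDt) = 6.979 m, giving peak height M/(n_e·A·√(4πDt)) = 9.58/(0.44 × 119 × 6.979) = 0.02622 kg/m³.
(x−vt)²/(4Dt) = (2.435)²/(4 × 0.0419 × 92.5) = 0.3825; exp(−0.3825) = 0.6822.
C = 0.02622 × 0.6822 = 0.0179 kg/m³.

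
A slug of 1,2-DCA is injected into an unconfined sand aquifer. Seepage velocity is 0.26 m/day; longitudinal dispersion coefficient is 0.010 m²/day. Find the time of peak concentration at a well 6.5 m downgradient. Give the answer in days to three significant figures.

24.9 days

For the 1D instantaneous-source solution, setting ∂C/∂t = 0 at fixed x gives v²t² + 2Dt − x² = 0, so t = (√(D² + v²x²) − D)/v².
√(D² + v²x²) = √(0.010² + 0.26² × 6.5²) = 1.690; v² = 0.0676.
t = (1.690 − 0.010)/0.0676 = 24.9 days (vs. the pure-advection estimate x/v = 25.0 d).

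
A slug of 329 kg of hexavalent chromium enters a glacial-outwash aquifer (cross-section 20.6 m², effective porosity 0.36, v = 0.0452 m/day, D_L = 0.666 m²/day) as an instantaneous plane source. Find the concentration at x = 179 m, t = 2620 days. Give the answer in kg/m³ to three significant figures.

For an instantaneous plane source, C(x,t) = M/(n_e·A·√(4πDt)) · exp(−(x−vt)²/(4Dt)), with n_e·A the pore (flow) area.
Plume center vt = 0.0452 × 2620 = 118.424 m, so the well at 179 m is 60.576 m downgradient of the peak.
√(4πDt) = 148.1 m, giving peak height M/(n_e·A·√(4πDt)) = 329/(0.36 × 20.6 × 148.1) = 0.2996 kg/m³.
(x−vt)²/(4Dt) = (60.576)²/(4 × 0.666 × 2620) = 0.5257; exp(−0.5257) = 0.5911.
C = 0.2996 × 0.5911 = 0.177 kg/m³.

0.177 kg/m³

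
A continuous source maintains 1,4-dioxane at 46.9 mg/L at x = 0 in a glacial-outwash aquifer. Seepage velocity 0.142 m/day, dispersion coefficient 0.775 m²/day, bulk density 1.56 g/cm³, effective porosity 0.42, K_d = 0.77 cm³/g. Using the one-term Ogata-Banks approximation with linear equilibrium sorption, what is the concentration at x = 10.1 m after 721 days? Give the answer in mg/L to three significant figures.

39.1 mg/L

Retardation factor R = 1 + ρ_b·K_d/n = 1 + 1.56 × 0.77/0.42 = 3.860.
Sorption retards both mechanisms: v_R = v/R = 0.03679 m/day, D_R = D/R = 0.2008 m²/day.
v_R·t = 0.03679 × 721 = 26.52559 m; 2√(D_R t) = 24.06 m; argument = (10.1 − 26.52559)/24.06 = -0.6827.
C = C₀ × ½·erfc(-0.6827) = 46.9 × 0.8328 = 39.1 mg/L.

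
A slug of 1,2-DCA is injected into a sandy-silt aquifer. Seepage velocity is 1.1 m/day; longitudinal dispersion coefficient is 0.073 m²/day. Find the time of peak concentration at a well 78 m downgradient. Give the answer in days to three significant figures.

70.8 days

For the 1D instantaneous-source solution, setting ∂C/∂t = 0 at fixed x gives v²t² + 2Dt − x² = 0, so t = (√(D² + v²x²) − D)/v².
√(D² + v²x²) = √(0.073² + 1.1² × 78²) = 85.80; v² = 1.21.
t = (85.80 − 0.073)/1.21 = 70.8 days (vs. the pure-advection estimate x/v = 70.9 d).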